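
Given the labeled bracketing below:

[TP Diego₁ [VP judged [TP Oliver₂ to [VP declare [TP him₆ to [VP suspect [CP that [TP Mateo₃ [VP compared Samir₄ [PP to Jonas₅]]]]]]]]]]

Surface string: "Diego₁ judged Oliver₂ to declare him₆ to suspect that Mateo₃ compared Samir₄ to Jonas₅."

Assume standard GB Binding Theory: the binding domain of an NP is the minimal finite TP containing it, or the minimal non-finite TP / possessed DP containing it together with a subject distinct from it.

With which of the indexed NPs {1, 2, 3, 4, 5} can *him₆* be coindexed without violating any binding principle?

*him* is a pronoun, so Principle B applies: it must be free in its binding domain.
Binding domain of *him₆*: the embedded TP, whose subject is Oliver₂.
*Diego₁* c-commands the pronoun but from outside its binding domain, and is not c-commanded by it → coindexation permitted.
*Oliver₂* c-commands the pronoun within its binding domain → coindexation would violate Principle B.
*Mateo₃*: the pronoun c-commands this R-expression → coindexation would violate Principle C on *Mateo₃*.
*Samir₄*: the pronoun c-commands this R-expression → coindexation would violate Principle C on *Samir₄*.
*Jonas₅*: the pronoun c-commands this R-expression → coindexation would violate Principle C on *Jonas₅*.

{1}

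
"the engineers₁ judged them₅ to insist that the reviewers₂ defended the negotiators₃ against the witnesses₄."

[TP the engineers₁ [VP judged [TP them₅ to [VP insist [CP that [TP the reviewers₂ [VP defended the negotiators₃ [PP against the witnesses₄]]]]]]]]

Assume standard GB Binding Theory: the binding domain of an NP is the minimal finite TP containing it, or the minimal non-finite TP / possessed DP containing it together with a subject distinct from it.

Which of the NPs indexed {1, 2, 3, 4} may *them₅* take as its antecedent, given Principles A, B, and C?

none

*them* is a pronoun, so Principle B applies: it must be free in its binding domain.
Binding domain of *them₅*: the matrix TP, whose subject is the engineers₁.
*the engineers₁* c-commands the pronoun within its binding domain → coindexation would violate Principle B.
*the reviewers₂*: the pronoun c-commands this R-expression → coindexation would violate Principle C on *the reviewers₂*.
*the negotiators₃*: the pronoun c-commands this R-expression → coindexation would violate Principle C on *the negotiators₃*.
*the witnesses₄*: the pronoun c-commands this R-expression → coindexation would violate Principle C on *the witnesses₄*.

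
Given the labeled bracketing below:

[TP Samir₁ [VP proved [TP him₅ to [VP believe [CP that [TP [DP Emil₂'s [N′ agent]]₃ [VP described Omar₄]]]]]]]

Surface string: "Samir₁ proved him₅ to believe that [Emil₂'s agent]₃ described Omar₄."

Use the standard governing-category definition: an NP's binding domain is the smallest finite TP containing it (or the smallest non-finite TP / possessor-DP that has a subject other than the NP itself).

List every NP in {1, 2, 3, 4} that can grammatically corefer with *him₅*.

none

*him* is a pronoun, so Principle B applies: it must be free in its binding domain.
Binding domain of *him₅*: the matrix TP, whose subject is Samir₁.
*Samir₁* c-commands the pronoun within its binding domain → coindexation would violate Principle B.
*Emil₂*: the pronoun c-commands this R-expression → coindexation would violate Principle C on *Emil₂*.
*[Emil₂'s agent]₃*: the pronoun c-commands this R-expression → coindexation would violate Principle C on *[Emil₂'s agent]₃*.
*Omar₄*: the pronoun c-commands this R-expression → coindexation would violate Principle C on *Omar₄*.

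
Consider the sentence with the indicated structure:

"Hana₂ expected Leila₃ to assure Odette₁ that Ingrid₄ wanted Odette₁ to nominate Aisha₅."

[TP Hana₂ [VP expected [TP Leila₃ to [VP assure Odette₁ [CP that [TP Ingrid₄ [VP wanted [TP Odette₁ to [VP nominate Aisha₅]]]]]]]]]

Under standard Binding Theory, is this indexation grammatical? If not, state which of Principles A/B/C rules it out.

The two coindexed NPs are *Odette₁* (the higher occurrence) and *Odette₁* (the lower occurrence).
*Odette₁* (the lower occurrence) is an R-expression. Principle C requires it to be free everywhere.
*Odette₁* (the higher occurrence) c-commands it and carries the same index.
The R-expression is bound → Principle C violation.

Principle C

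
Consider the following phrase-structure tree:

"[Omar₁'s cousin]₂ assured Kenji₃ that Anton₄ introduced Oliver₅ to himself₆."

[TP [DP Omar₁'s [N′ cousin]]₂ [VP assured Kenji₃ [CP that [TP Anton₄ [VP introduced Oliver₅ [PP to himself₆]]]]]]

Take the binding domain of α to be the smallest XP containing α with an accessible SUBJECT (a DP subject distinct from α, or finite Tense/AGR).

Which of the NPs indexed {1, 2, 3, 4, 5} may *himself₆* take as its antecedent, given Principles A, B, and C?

{4, 5}

*himself* is an anaphor, so Principle A applies: it must be bound in its binding domain.
Binding domain of *himself₆*: the embedded TP, whose subject is Anton₄.
*Omar₁* does not c-command the anaphor → cannot bind it.
*[Omar₁'s cousin]₂* c-commands the anaphor but is outside its binding domain → cannot satisfy Principle A.
*Kenji₃* c-commands the anaphor but is outside its binding domain → cannot satisfy Principle A.
*Anton₄* c-commands the anaphor within its binding domain → licit binder.
*Oliver₅* c-commands the anaphor within its binding domain → licit binder.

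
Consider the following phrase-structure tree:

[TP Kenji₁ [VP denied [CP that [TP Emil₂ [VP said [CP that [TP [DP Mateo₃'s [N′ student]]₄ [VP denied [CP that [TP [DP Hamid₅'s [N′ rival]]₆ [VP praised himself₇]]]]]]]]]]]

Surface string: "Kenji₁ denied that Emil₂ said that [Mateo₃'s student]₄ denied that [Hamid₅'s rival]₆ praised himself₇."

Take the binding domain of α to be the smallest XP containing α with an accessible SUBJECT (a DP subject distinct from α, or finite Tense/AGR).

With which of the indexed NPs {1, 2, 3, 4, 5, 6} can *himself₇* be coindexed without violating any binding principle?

*himself* is an anaphor, so Principle A applies: it must be bound in its binding domain.
Binding domain of *himself₇*: the embedded TP, whose subject is [Hamid₅'s rival]₆.
*Kenji₁* c-commands the anaphor but is outside its binding domain → cannot satisfy Principle A.
*Emil₂* c-commands the anaphor but is outside its binding domain → cannot satisfy Principle A.
*Mateo₃* does not c-command the anaphor → cannot bind it.
*[Mateo₃'s student]₄* c-commands the anaphor but is outside its binding domain → cannot satisfy Principle A.
*Hamid₅* does not c-command the anaphor → cannot bind it.
*[Hamid₅'s rival]₆* c-commands the anaphor within its binding domain → licit binder.

{6}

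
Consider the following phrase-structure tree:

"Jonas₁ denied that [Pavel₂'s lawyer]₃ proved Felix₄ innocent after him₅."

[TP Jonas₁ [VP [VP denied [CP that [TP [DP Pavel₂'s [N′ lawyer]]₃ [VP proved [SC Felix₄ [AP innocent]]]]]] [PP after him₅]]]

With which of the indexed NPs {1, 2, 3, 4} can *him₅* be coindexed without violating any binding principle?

{2, 3, 4}

*him* is a pronoun, so Principle B applies: it must be free in its binding domain.
Binding domain of *him₅*: the matrix TP, whose subject is Jonas₁.
*Jonas₁* c-commands the pronoun within its binding domain → coindexation would violate Principle B.
*Pavel₂* and the pronoun do not c-command one another → neither Principle B nor Principle C is at stake; coindexation permitted.
*[Pavel₂'s lawyer]₃* and the pronoun do not c-command one another → neither Principle B nor Principle C is at stake; coindexation permitted.
*Felix₄* and the pronoun do not c-command one another → neither Principle B nor Principle C is at stake; coindexation permitted.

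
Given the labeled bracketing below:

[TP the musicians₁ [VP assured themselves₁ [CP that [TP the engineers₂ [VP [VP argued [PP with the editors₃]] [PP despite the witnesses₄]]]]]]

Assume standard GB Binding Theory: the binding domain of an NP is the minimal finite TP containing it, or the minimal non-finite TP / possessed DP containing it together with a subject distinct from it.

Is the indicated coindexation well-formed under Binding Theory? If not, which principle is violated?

grammatical

The two coindexed NPs are *the musicians₁* and *themselves₁*.
*themselves₁* is an anaphor; its binding domain is the matrix TP, whose subject is the musicians₁. *the musicians₁* c-commands it within that domain and shares its index, so Principle A is satisfied.
*the musicians₁* is an R-expression; *themselves₁* does not c-command it, and no other NP shares its index, so Principle C is satisfied.
All principles are respected.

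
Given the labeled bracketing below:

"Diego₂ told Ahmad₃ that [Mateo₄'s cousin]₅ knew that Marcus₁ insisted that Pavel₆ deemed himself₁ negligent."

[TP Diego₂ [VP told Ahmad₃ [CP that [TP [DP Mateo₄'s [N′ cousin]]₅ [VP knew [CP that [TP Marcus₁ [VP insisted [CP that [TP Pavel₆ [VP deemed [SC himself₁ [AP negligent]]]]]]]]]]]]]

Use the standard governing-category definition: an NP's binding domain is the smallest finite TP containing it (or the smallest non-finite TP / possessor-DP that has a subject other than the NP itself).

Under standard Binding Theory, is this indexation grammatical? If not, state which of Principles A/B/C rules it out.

The two coindexed NPs are *Marcus₁* and *himself₁*.
*himself₁* is an anaphor. Principle A requires it to be bound within its binding domain — the embedded TP, whose subject is Pavel₆.
Within that domain it is c-commanded by *Pavel₆*, which does not share its index.
*Marcus₁* does c-command the anaphor, but from outside its binding domain.
The anaphor is unbound in its domain → Principle A violation.

Principle A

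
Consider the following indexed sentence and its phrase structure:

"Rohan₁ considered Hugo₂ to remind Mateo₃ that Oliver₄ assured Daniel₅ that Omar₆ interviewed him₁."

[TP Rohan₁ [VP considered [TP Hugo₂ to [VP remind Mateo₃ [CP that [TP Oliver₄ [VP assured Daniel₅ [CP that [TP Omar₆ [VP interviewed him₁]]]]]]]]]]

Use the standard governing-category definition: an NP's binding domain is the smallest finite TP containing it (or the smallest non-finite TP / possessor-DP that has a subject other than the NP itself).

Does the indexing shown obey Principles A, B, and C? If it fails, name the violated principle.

The two coindexed NPs are *Rohan₁* and *him₁*.
*him₁* is a pronoun; its binding domain is the embedded TP, whose subject is Omar₆. Within that domain it is c-commanded only by *Omar₆*, which carries a different index — the pronoun is free locally, so Principle B holds.
*Rohan₁* is an R-expression; *him₁* does not c-command it, and no other NP shares its index, so Principle C is satisfied.
All principles are respected.

grammatical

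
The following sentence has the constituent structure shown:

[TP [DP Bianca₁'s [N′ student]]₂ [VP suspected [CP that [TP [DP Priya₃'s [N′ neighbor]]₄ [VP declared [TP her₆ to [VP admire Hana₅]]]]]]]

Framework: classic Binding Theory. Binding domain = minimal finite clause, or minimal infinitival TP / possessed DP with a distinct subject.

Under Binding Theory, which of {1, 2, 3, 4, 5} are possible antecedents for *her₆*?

*her* is a pronoun, so Principle B applies: it must be free in its binding domain.
Binding domain of *her₆*: the embedded TP, whose subject is [Priya₃'s neighbor]₄.
*Bianca₁* and the pronoun do not c-command one another → neither Principle B nor Principle C is at stake; coindexation permitted.
*[Bianca₁'s student]₂* c-commands the pronoun but from outside its binding domain, and is not c-commanded by it → coindexation permitted.
*Priya₃* and the pronoun do not c-command one another → neither Principle B nor Principle C is at stake; coindexation permitted.
*[Priya₃'s neighbor]₄* c-commands the pronoun within its binding domain → coindexation would violate Principle B.
*Hana₅*: the pronoun c-commands this R-expression → coindexation would violate Principle C on *Hana₅*.

{1, 2, 3}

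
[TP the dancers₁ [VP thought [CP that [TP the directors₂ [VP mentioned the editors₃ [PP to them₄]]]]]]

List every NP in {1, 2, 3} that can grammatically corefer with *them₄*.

*them* is a pronoun, so Principle B applies: it must be free in its binding domain.
Binding domain of *them₄*: the embedded TP, whose subject is the directors₂.
*the dancers₁* c-commands the pronoun but from outside its binding domain, and is not c-commanded by it → coindexation permitted.
*the directors₂* c-commands the pronoun within its binding domain → coindexation would violate Principle B.
*the editors₃* c-commands the pronoun within its binding domain → coindexation would violate Principle B.

{1}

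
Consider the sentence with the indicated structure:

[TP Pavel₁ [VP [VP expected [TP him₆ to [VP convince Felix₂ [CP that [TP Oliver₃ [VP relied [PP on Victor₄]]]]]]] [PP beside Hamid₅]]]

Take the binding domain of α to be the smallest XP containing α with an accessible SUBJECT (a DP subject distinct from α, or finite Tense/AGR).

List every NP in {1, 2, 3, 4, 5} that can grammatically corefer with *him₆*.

{5}

*him* is a pronoun, so Principle B applies: it must be free in its binding domain.
Binding domain of *him₆*: the matrix TP, whose subject is Pavel₁.
*Pavel₁* c-commands the pronoun within its binding domain → coindexation would violate Principle B.
*Felix₂*: the pronoun c-commands this R-expression → coindexation would violate Principle C on *Felix₂*.
*Oliver₃*: the pronoun c-commands this R-expression → coindexation would violate Principle C on *Oliver₃*.
*Victor₄*: the pronoun c-commands this R-expression → coindexation would violate Principle C on *Victor₄*.
*Hamid₅* and the pronoun do not c-command one another → neither Principle B nor Principle C is at stake; coindexation permitted.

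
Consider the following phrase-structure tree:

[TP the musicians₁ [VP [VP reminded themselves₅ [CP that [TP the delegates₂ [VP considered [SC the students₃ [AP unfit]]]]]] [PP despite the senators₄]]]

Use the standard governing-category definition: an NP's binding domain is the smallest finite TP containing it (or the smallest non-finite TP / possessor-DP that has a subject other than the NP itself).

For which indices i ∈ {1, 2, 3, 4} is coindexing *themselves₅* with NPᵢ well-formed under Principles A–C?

*themselves* is an anaphor, so Principle A applies: it must be bound in its binding domain.
Binding domain of *themselves₅*: the matrix TP, whose subject is the musicians₁.
*the musicians₁* c-commands the anaphor within its binding domain → licit binder.
*the delegates₂* does not c-command the anaphor → cannot bind it.
*the students₃* does not c-command the anaphor → cannot bind it.
*the senators₄* does not c-command the anaphor → cannot bind it.

{1}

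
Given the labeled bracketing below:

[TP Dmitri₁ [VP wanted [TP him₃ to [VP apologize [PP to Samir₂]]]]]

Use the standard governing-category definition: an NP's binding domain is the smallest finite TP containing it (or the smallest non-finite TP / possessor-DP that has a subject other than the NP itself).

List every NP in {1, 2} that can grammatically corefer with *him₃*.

*him* is a pronoun, so Principle B applies: it must be free in its binding domain.
Binding domain of *him₃*: the matrix TP, whose subject is Dmitri₁.
*Dmitri₁* c-commands the pronoun within its binding domain → coindexation would violate Principle B.
*Samir₂*: the pronoun c-commands this R-expression → coindexation would violate Principle C on *Samir₂*.

none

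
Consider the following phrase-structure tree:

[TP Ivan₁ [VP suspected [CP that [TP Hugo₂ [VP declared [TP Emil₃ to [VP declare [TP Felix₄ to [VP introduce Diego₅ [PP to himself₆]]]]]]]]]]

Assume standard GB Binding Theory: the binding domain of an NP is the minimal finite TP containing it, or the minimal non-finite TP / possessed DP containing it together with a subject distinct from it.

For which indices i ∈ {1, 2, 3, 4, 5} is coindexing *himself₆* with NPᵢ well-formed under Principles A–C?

*himself* is an anaphor, so Principle A applies: it must be bound in its binding domain.
Binding domain of *himself₆*: the embedded TP, whose subject is Felix₄.
*Ivan₁* c-commands the anaphor but is outside its binding domain → cannot satisfy Principle A.
*Hugo₂* c-commands the anaphor but is outside its binding domain → cannot satisfy Principle A.
*Emil₃* c-commands the anaphor but is outside its binding domain → cannot satisfy Principle A.
*Felix₄* c-commands the anaphor within its binding domain → licit binder.
*Diego₅* c-commands the anaphor within its binding domain → licit binder.

{4, 5}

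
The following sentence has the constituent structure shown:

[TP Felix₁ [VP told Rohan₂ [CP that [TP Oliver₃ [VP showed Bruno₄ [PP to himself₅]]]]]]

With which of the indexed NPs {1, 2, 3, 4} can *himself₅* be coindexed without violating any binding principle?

*himself* is an anaphor, so Principle A applies: it must be bound in its binding domain.
Binding domain of *himself₅*: the embedded TP, whose subject is Oliver₃.
*Felix₁* c-commands the anaphor but is outside its binding domain → cannot satisfy Principle A.
*Rohan₂* c-commands the anaphor but is outside its binding domain → cannot satisfy Principle A.
*Oliver₃* c-commands the anaphor within its binding domain → licit binder.
*Bruno₄* c-commands the anaphor within its binding domain → licit binder.

{3, 4}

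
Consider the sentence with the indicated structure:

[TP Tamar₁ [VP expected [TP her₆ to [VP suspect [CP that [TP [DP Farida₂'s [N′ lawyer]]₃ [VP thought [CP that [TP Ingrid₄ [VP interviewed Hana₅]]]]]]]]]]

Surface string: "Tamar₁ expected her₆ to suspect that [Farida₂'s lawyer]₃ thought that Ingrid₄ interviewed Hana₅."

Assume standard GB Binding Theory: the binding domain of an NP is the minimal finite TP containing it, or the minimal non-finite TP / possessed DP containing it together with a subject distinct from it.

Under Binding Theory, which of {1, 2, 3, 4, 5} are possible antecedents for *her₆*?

none

*her* is a pronoun, so Principle B applies: it must be free in its binding domain.
Binding domain of *her₆*: the matrix TP, whose subject is Tamar₁.
*Tamar₁* c-commands the pronoun within its binding domain → coindexation would violate Principle B.
*Farida₂*: the pronoun c-commands this R-expression → coindexation would violate Principle C on *Farida₂*.
*[Farida₂'s lawyer]₃*: the pronoun c-commands this R-expression → coindexation would violate Principle C on *[Farida₂'s lawyer]₃*.
*Ingrid₄*: the pronoun c-commands this R-expression → coindexation would violate Principle C on *Ingrid₄*.
*Hana₅*: the pronoun c-commands this R-expression → coindexation would violate Principle C on *Hana₅*.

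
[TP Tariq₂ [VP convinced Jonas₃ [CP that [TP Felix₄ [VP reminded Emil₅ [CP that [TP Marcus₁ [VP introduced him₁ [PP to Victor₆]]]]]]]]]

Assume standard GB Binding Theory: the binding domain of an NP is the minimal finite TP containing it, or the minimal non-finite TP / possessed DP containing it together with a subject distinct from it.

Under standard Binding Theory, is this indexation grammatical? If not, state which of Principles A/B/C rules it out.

Principle B

The two coindexed NPs are *Marcus₁* and *him₁*.
*him₁* is a pronoun. Its binding domain is the embedded TP, whose subject is Marcus₁.
*Marcus₁* c-commands it within that domain and carries the same index.
The pronoun is locally bound → Principle B violation.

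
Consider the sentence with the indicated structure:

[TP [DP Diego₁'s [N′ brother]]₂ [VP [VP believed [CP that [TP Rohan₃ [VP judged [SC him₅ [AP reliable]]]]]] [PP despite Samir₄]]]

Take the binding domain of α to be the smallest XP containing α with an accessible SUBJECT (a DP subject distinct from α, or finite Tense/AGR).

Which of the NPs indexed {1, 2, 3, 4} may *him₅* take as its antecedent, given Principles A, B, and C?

{1, 2, 4}

*him* is a pronoun, so Principle B applies: it must be free in its binding domain.
Binding domain of *him₅*: the embedded TP, whose subject is Rohan₃.
*Diego₁* and the pronoun do not c-command one another → neither Principle B nor Principle C is at stake; coindexation permitted.
*[Diego₁'s brother]₂* c-commands the pronoun but from outside its binding domain, and is not c-commanded by it → coindexation permitted.
*Rohan₃* c-commands the pronoun within its binding domain → coindexation would violate Principle B.
*Samir₄* and the pronoun do not c-command one another → neither Principle B nor Principle C is at stake; coindexation permitted.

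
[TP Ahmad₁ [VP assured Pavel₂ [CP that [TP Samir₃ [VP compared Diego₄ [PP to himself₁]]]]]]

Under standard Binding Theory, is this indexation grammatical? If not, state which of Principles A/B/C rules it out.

The two coindexed NPs are *Ahmad₁* and *himself₁*.
*himself₁* is an anaphor. Principle A requires it to be bound within its binding domain — the embedded TP, whose subject is Samir₃.
Within that domain it is c-commanded by *Samir₃*, *Diego₄*, none of which share its index.
*Ahmad₁* does c-command the anaphor, but from outside its binding domain.
The anaphor is unbound in its domain → Principle A violation.

Principle A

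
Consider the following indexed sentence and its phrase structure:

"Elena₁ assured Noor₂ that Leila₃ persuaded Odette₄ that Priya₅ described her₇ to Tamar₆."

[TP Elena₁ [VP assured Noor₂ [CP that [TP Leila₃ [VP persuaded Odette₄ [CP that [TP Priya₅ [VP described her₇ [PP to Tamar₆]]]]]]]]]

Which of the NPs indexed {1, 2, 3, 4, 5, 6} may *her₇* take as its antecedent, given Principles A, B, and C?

*her* is a pronoun, so Principle B applies: it must be free in its binding domain.
Binding domain of *her₇*: the embedded TP, whose subject is Priya₅.
*Elena₁* c-commands the pronoun but from outside its binding domain, and is not c-commanded by it → coindexation permitted.
*Noor₂* c-commands the pronoun but from outside its binding domain, and is not c-commanded by it → coindexation permitted.
*Leila₃* c-commands the pronoun but from outside its binding domain, and is not c-commanded by it → coindexation permitted.
*Odette₄* c-commands the pronoun but from outside its binding domain, and is not c-commanded by it → coindexation permitted.
*Priya₅* c-commands the pronoun within its binding domain → coindexation would violate Principle B.
*Tamar₆*: the pronoun c-commands this R-expression → coindexation would violate Principle C on *Tamar₆*.

{1, 2, 3, 4}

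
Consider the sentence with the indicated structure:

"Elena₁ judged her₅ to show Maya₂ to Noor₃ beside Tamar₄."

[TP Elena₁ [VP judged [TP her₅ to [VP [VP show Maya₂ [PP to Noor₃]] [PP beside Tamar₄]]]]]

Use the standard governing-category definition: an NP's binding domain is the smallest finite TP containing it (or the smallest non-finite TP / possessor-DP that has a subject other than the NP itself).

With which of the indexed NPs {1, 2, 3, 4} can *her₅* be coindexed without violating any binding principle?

*her* is a pronoun, so Principle B applies: it must be free in its binding domain.
Binding domain of *her₅*: the matrix TP, whose subject is Elena₁.
*Elena₁* c-commands the pronoun within its binding domain → coindexation would violate Principle B.
*Maya₂*: the pronoun c-commands this R-expression → coindexation would violate Principle C on *Maya₂*.
*Noor₃*: the pronoun c-commands this R-expression → coindexation would violate Principle C on *Noor₃*.
*Tamar₄*: the pronoun c-commands this R-expression → coindexation would violate Principle C on *Tamar₄*.

none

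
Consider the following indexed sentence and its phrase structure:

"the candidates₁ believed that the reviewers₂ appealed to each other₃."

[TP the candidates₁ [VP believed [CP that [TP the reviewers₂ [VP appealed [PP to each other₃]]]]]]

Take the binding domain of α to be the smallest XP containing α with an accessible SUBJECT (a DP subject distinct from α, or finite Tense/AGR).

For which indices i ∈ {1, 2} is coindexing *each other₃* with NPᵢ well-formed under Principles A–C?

*each other* is an anaphor, so Principle A applies: it must be bound in its binding domain.
Binding domain of *each other₃*: the embedded TP, whose subject is the reviewers₂.
*the candidates₁* c-commands the anaphor but is outside its binding domain → cannot satisfy Principle A.
*the reviewers₂* c-commands the anaphor within its binding domain → licit binder.

{2}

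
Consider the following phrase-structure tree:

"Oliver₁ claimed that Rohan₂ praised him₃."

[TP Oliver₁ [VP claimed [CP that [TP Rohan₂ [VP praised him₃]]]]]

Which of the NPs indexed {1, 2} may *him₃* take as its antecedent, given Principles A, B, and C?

*him* is a pronoun, so Principle B applies: it must be free in its binding domain.
Binding domain of *him₃*: the embedded TP, whose subject is Rohan₂.
*Oliver₁* c-commands the pronoun but from outside its binding domain, and is not c-commanded by it → coindexation permitted.
*Rohan₂* c-commands the pronoun within its binding domain → coindexation would violate Principle B.

{1}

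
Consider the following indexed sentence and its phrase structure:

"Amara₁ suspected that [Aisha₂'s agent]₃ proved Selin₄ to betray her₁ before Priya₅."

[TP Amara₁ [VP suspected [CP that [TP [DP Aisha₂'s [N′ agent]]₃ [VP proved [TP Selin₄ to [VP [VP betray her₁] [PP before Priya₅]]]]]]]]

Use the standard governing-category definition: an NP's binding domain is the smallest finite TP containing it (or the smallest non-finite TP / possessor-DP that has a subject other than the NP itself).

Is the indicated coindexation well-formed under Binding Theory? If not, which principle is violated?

The two coindexed NPs are *Amara₁* and *her₁*.
*her₁* is a pronoun; its binding domain is the embedded TP, whose subject is Selin₄. Within that domain it is c-commanded only by *Selin₄*, which carries a different index — the pronoun is free locally, so Principle B holds.
*Amara₁* is an R-expression; *her₁* does not c-command it, and no other NP shares its index, so Principle C is satisfied.
All principles are respected.

grammatical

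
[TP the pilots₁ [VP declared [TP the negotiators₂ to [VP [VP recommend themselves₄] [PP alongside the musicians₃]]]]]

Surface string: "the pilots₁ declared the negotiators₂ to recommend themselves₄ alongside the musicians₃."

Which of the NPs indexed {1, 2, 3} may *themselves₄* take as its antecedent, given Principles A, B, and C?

*themselves* is an anaphor, so Principle A applies: it must be bound in its binding domain.
Binding domain of *themselves₄*: the embedded TP, whose subject is the negotiators₂.
*the pilots₁* c-commands the anaphor but is outside its binding domain → cannot satisfy Principle A.
*the negotiators₂* c-commands the anaphor within its binding domain → licit binder.
*the musicians₃* does not c-command the anaphor → cannot bind it.

{2}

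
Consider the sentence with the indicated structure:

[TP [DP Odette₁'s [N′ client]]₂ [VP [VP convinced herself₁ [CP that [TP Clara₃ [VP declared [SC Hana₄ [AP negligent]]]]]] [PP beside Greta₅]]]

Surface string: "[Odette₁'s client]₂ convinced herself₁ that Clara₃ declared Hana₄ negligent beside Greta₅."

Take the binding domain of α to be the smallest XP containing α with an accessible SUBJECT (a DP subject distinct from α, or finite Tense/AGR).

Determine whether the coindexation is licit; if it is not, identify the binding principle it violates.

The two coindexed NPs are *Odette₁* and *herself₁*.
*herself₁* is an anaphor. Principle A requires it to be bound within its binding domain — the matrix TP, whose subject is [Odette₁'s client]₂.
Within that domain it is c-commanded by *[Odette₁'s client]₂*, which does not share its index.
*Odette₁* does not c-command the anaphor at all.
The anaphor is unbound in its domain → Principle A violation.

Principle A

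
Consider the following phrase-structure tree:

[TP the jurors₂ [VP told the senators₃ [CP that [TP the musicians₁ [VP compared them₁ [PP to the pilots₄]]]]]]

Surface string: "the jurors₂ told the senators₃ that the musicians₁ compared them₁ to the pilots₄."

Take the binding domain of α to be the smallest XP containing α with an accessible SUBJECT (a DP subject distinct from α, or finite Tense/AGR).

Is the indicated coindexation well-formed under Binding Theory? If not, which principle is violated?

Principle B

The two coindexed NPs are *the musicians₁* and *them₁*.
*them₁* is a pronoun. Its binding domain is the embedded TP, whose subject is the musicians₁.
*the musicians₁* c-commands it within that domain and carries the same index.
The pronoun is locally bound → Principle B violation.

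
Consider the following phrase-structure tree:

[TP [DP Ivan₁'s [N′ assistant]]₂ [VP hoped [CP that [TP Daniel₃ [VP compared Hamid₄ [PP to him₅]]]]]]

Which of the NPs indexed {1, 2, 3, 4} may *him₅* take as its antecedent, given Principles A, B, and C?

*him* is a pronoun, so Principle B applies: it must be free in its binding domain.
Binding domain of *him₅*: the embedded TP, whose subject is Daniel₃.
*Ivan₁* and the pronoun do not c-command one another → neither Principle B nor Principle C is at stake; coindexation permitted.
*[Ivan₁'s assistant]₂* c-commands the pronoun but from outside its binding domain, and is not c-commanded by it → coindexation permitted.
*Daniel₃* c-commands the pronoun within its binding domain → coindexation would violate Principle B.
*Hamid₄* c-commands the pronoun within its binding domain → coindexation would violate Principle B.

{1, 2}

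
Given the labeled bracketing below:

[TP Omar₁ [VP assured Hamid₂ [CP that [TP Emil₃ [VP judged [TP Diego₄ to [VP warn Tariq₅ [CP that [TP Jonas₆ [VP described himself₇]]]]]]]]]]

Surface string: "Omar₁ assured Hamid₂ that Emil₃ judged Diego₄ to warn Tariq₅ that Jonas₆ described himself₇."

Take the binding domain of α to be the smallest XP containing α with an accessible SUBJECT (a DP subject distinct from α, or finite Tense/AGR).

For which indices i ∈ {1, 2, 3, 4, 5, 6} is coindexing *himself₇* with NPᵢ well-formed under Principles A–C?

*himself* is an anaphor, so Principle A applies: it must be bound in its binding domain.
Binding domain of *himself₇*: the embedded TP, whose subject is Jonas₆.
*Omar₁* c-commands the anaphor but is outside its binding domain → cannot satisfy Principle A.
*Hamid₂* c-commands the anaphor but is outside its binding domain → cannot satisfy Principle A.
*Emil₃* c-commands the anaphor but is outside its binding domain → cannot satisfy Principle A.
*Diego₄* c-commands the anaphor but is outside its binding domain → cannot satisfy Principle A.
*Tariq₅* c-commands the anaphor but is outside its binding domain → cannot satisfy Principle A.
*Jonas₆* c-commands the anaphor within its binding domain → licit binder.

{6}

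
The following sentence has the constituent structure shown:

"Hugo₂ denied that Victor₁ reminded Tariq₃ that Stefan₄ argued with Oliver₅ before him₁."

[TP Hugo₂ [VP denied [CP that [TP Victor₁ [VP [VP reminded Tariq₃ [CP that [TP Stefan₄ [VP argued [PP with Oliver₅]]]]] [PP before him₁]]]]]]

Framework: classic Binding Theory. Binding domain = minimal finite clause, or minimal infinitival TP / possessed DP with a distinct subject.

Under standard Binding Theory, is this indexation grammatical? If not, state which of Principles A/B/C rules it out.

Principle B

The two coindexed NPs are *Victor₁* and *him₁*.
*him₁* is a pronoun. Its binding domain is the embedded TP, whose subject is Victor₁.
*Victor₁* c-commands it within that domain and carries the same index.
The pronoun is locally bound → Principle B violation.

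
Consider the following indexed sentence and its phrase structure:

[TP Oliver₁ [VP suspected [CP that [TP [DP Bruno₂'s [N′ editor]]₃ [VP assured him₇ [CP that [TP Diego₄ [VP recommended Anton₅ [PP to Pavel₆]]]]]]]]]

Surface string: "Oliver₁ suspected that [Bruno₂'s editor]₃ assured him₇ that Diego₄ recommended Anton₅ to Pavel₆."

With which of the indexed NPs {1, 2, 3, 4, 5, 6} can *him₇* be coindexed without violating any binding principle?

{1, 2}

*him* is a pronoun, so Principle B applies: it must be free in its binding domain.
Binding domain of *him₇*: the embedded TP, whose subject is [Bruno₂'s editor]₃.
*Oliver₁* c-commands the pronoun but from outside its binding domain, and is not c-commanded by it → coindexation permitted.
*Bruno₂* and the pronoun do not c-command one another → neither Principle B nor Principle C is at stake; coindexation permitted.
*[Bruno₂'s editor]₃* c-commands the pronoun within its binding domain → coindexation would violate Principle B.
*Diego₄*: the pronoun c-commands this R-expression → coindexation would violate Principle C on *Diego₄*.
*Anton₅*: the pronoun c-commands this R-expression → coindexation would violate Principle C on *Anton₅*.
*Pavel₆*: the pronoun c-commands this R-expression → coindexation would violate Principle C on *Pavel₆*.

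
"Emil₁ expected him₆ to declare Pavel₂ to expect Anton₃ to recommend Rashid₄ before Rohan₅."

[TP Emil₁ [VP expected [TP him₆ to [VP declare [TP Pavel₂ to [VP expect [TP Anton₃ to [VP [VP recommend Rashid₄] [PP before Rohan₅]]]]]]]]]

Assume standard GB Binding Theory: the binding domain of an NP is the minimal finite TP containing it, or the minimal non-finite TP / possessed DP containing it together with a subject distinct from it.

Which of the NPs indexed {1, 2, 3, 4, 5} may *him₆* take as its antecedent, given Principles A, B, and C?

none

*him* is a pronoun, so Principle B applies: it must be free in its binding domain.
Binding domain of *him₆*: the matrix TP, whose subject is Emil₁.
*Emil₁* c-commands the pronoun within its binding domain → coindexation would violate Principle B.
*Pavel₂*: the pronoun c-commands this R-expression → coindexation would violate Principle C on *Pavel₂*.
*Anton₃*: the pronoun c-commands this R-expression → coindexation would violate Principle C on *Anton₃*.
*Rashid₄*: the pronoun c-commands this R-expression → coindexation would violate Principle C on *Rashid₄*.
*Rohan₅*: the pronoun c-commands this R-expression → coindexation would violate Principle C on *Rohan₅*.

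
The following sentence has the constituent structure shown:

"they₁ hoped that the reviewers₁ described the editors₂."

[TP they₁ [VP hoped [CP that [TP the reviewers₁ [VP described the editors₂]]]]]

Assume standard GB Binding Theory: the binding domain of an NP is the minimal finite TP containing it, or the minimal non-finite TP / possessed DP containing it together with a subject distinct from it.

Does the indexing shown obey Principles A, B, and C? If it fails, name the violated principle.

The two coindexed NPs are *they₁* and *the reviewers₁*.
*the reviewers₁* is an R-expression. Principle C requires it to be free everywhere.
*they₁* c-commands it and carries the same index.
The R-expression is bound → Principle C violation.

Principle C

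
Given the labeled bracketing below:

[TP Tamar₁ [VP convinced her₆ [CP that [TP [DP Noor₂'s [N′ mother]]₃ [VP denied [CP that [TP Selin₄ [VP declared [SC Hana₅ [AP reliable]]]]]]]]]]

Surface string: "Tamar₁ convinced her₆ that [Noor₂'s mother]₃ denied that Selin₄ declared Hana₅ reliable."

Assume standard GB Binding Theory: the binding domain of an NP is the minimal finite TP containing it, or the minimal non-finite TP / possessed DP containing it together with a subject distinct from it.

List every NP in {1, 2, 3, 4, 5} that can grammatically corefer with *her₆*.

*her* is a pronoun, so Principle B applies: it must be free in its binding domain.
Binding domain of *her₆*: the matrix TP, whose subject is Tamar₁.
*Tamar₁* c-commands the pronoun within its binding domain → coindexation would violate Principle B.
*Noor₂*: the pronoun c-commands this R-expression → coindexation would violate Principle C on *Noor₂*.
*[Noor₂'s mother]₃*: the pronoun c-commands this R-expression → coindexation would violate Principle C on *[Noor₂'s mother]₃*.
*Selin₄*: the pronoun c-commands this R-expression → coindexation would violate Principle C on *Selin₄*.
*Hana₅*: the pronoun c-commands this R-expression → coindexation would violate Principle C on *Hana₅*.

none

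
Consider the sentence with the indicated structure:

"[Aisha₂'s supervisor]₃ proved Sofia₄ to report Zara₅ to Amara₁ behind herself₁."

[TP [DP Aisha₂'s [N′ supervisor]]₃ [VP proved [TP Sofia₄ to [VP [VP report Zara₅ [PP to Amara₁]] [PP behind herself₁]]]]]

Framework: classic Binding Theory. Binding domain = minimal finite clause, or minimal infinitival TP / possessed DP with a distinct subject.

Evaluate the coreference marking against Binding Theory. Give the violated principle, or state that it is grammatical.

Principle A

The two coindexed NPs are *Amara₁* and *herself₁*.
*herself₁* is an anaphor. Principle A requires it to be bound within its binding domain — the embedded TP, whose subject is Sofia₄.
Within that domain it is c-commanded by *Sofia₄*, which does not share its index.
*Amara₁* does not c-command the anaphor at all.
The anaphor is unbound in its domain → Principle A violation.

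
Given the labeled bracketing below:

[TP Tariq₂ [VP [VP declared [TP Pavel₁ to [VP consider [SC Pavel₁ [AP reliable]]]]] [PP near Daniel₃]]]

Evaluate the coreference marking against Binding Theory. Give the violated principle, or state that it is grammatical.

Principle C

The two coindexed NPs are *Pavel₁* (the higher occurrence) and *Pavel₁* (the lower occurrence).
*Pavel₁* (the lower occurrence) is an R-expression. Principle C requires it to be free everywhere.
*Pavel₁* (the higher occurrence) c-commands it and carries the same index.
The R-expression is bound → Principle C violation.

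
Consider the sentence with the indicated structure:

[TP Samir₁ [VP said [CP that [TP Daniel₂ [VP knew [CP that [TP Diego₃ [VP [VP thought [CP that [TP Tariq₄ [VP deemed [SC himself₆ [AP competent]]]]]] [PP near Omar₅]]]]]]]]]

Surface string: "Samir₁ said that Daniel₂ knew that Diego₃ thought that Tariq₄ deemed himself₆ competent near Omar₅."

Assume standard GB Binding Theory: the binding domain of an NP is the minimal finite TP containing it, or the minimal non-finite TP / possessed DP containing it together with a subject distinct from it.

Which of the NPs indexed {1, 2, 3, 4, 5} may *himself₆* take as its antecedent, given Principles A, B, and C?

*himself* is an anaphor, so Principle A applies: it must be bound in its binding domain.
Binding domain of *himself₆*: the embedded TP, whose subject is Tariq₄.
*Samir₁* c-commands the anaphor but is outside its binding domain → cannot satisfy Principle A.
*Daniel₂* c-commands the anaphor but is outside its binding domain → cannot satisfy Principle A.
*Diego₃* c-commands the anaphor but is outside its binding domain → cannot satisfy Principle A.
*Tariq₄* c-commands the anaphor within its binding domain → licit binder.
*Omar₅* does not c-command the anaphor → cannot bind it.

{4}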